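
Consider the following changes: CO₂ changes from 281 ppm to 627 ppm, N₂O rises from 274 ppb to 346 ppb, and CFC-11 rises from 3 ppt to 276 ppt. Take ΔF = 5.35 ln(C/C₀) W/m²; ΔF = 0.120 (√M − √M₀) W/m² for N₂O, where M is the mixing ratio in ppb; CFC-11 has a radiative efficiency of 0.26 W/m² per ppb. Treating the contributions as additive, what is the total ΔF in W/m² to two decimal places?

CO₂: 5.35 × ln(627/281) = 5.35 × ln(2.23132) = 5.35 × 0.80259 = 4.2939 W/m².
N₂O: 0.120 × (√346 − √274) = 0.120 × (18.6011 − 16.5529) = 0.120 × 2.0482 = 0.2458 W/m².
CFC-11: Δ = 276 − 3 = 273 ppt = 0.273 ppb; ΔF = 0.26 × 0.273 = 0.0710 W/m².
Total ΔF = 4.2939 + 0.2458 + 0.0710 = 4.6107 W/m².

ΔF = 4.61 W/m²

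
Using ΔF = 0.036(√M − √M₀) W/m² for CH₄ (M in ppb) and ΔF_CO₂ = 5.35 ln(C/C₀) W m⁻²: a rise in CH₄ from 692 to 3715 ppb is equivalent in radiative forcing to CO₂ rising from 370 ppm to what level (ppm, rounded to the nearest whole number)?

C ≈ 467 ppm

CH₄ forcing: 0.036 × (√3715 − √692) = 0.036 × (60.9508 − 26.3059) = 0.036 × 34.6449 = 1.24722 W/m².
Set 5.35 ln(C/370) = 1.24722: ln(C/370) = 1.24722/5.35 = 0.23313, so C = 370 × e^0.23313 = 370 × 1.26255 = 467.14 ppm.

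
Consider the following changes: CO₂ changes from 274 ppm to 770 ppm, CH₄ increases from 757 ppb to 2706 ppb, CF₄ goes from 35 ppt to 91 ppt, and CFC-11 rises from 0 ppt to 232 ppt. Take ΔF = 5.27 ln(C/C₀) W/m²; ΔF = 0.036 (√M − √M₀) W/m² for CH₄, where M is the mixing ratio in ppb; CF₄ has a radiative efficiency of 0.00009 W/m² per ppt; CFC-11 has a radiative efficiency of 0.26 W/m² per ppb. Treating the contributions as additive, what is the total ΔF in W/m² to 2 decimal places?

CO₂: 5.27 × ln(770/274) = 5.27 × ln(2.81022) = 5.27 × 1.03326 = 5.4453 W/m².
CH₄: 0.036 × (√2706 − √757) = 0.036 × (52.0192 − 27.5136) = 0.036 × 24.5056 = 0.8822 W/m².
CF₄: ΔF = 0.00009 × (91 − 35) = 0.00009 × 56 = 0.0050 W/m².
CFC-11: Δ = 232 − 0 = 232 ppt = 0.232 ppb; ΔF = 0.26 × 0.232 = 0.0603 W/m².
Total ΔF = 5.4453 + 0.8822 + 0.0050 + 0.0603 = 6.3928 W/m².

ΔF = 6.39 W/m²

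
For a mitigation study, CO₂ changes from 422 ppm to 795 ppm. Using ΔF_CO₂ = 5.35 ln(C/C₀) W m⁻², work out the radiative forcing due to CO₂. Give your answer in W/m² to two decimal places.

ΔF = 3.39 W/m²

CO₂: 5.35 × ln(795/422) = 5.35 × ln(1.88389) = 5.35 × 0.63334 = 3.3884 W/m².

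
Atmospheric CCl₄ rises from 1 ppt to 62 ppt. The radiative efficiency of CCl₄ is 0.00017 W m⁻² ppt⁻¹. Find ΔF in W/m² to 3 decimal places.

ΔF = 0.010 W/m²

CCl₄: ΔF = 0.00017 × (62 − 1) = 0.00017 × 61 = 0.0104 W/m².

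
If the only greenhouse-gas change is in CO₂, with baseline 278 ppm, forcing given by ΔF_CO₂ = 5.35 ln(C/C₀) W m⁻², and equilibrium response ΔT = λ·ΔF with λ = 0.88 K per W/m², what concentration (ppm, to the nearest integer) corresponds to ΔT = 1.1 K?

Required forcing: ΔF = ΔT/λ = 1.1/0.88 = 1.2500 W/m².
Then ln(C/278) = ΔF/5.35 = 1.2500/5.35 = 0.23364.
So C = 278 × e^0.23364 = 278 × 1.26319 = 351.17 ppm.

C ≈ 351 ppm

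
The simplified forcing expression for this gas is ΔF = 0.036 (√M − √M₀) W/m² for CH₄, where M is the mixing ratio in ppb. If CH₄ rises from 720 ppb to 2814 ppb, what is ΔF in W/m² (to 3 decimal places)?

ΔF = 0.944 W/m²

CH₄: 0.036 × (√2814 − √720) = 0.036 × (53.0471 − 26.8328) = 0.036 × 26.2143 = 0.9437 W/m².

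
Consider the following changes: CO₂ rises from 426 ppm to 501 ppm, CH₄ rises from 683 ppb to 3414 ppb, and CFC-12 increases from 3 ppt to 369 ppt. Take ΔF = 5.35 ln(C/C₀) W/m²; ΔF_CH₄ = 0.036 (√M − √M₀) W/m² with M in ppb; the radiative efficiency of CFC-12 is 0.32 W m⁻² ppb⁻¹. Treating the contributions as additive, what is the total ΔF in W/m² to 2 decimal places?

ΔF = 2.15 W/m²

CO₂: 5.35 × ln(501/426) = 5.35 × ln(1.17606) = 5.35 × 0.16217 = 0.8676 W/m².
CH₄: 0.036 × (√3414 − √683) = 0.036 × (58.4294 − 26.1343) = 0.036 × 32.2951 = 1.1626 W/m².
CFC-12: Δ = 369 − 3 = 366 ppt = 0.366 ppb; ΔF = 0.32 × 0.366 = 0.1171 W/m².
Total ΔF = 0.8676 + 1.1626 + 0.1171 = 2.1473 W/m².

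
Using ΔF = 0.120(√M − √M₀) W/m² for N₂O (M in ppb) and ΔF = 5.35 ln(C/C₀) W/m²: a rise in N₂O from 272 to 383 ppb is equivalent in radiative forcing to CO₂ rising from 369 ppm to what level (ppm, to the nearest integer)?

N₂O forcing: 0.120 × (√383 − √272) = 0.120 × (19.5704 − 16.4924) = 0.120 × 3.0780 = 0.36936 W/m².
Set 5.35 ln(C/369) = 0.36936: ln(C/369) = 0.36936/5.35 = 0.06904, so C = 369 × e^0.06904 = 369 × 1.07148 = 395.38 ppm.

C ≈ 395 ppm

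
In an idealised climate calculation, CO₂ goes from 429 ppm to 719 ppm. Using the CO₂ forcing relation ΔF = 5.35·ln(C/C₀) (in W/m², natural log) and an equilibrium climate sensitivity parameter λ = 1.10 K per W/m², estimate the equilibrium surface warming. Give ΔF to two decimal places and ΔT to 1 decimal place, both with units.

ΔF = 2.76 W/m²; ΔT = 3.0 K

CO₂: 5.35 × ln(719/429) = 5.35 × ln(1.67599) = 5.35 × 0.51640 = 2.7627 W/m².
ΔT = λ ΔF = 1.10 × 2.76 = 3.0360 K.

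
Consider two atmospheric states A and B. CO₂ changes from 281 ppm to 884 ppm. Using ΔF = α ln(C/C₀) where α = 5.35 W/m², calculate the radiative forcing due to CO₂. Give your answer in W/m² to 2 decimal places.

CO₂: 5.35 × ln(884/281) = 5.35 × ln(3.14591) = 5.35 × 1.14610 = 6.1316 W/m².

ΔF = 6.13 W/m²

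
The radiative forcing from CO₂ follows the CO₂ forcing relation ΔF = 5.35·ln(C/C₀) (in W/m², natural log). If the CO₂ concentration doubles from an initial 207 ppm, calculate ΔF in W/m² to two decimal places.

ΔF = 5.35 × ln(2) = 5.35 × 0.69315 = 3.7084 W/m².

ΔF = 3.71 W/m²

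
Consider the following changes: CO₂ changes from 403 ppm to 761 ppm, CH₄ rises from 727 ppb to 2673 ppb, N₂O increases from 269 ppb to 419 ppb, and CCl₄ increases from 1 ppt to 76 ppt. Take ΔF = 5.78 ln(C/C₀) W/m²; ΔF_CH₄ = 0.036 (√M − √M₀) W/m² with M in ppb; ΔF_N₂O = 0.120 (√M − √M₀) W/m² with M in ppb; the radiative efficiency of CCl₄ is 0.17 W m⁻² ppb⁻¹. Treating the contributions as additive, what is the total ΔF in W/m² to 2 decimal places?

ΔF = 5.07 W/m²

CO₂: 5.78 × ln(761/403) = 5.78 × ln(1.88834) = 5.78 × 0.63570 = 3.6743 W/m².
CH₄: 0.036 × (√2673 − √727) = 0.036 × (51.7011 − 26.9629) = 0.036 × 24.7382 = 0.8906 W/m².
N₂O: 0.120 × (√419 − √269) = 0.120 × (20.4695 − 16.4012) = 0.120 × 4.0683 = 0.4882 W/m².
CCl₄: Δ = 76 − 1 = 75 ppt = 0.075 ppb; ΔF = 0.17 × 0.075 = 0.0128 W/m².
Total ΔF = 3.6743 + 0.8906 + 0.4882 + 0.0128 = 5.0659 W/m².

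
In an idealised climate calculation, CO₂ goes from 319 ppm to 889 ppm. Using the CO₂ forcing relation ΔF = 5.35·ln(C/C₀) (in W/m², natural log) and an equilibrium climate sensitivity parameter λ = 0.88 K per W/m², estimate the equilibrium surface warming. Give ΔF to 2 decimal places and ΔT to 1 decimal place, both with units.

ΔF = 5.48 W/m²; ΔT = 4.8 K

CO₂: 5.35 × ln(889/319) = 5.35 × ln(2.78683) = 5.35 × 1.02490 = 5.4832 W/m².
ΔT = λ ΔF = 0.88 × 5.48 = 4.8224 K.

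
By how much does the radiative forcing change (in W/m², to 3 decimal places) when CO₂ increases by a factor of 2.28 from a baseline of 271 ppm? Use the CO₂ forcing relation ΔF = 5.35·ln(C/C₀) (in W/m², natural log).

ΔF = 5.35 × ln(2.28) = 5.35 × 0.82418 = 4.4094 W/m².

ΔF = 4.409 W/m²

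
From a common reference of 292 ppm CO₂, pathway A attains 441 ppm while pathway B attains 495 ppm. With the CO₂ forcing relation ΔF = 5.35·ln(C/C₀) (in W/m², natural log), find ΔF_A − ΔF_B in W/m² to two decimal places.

ΔF_A − ΔF_B = -0.62 W/m²

ΔF_A = 5.35 ln(441/292) = 5.35 × 0.41229 = 2.2058 W/m².
ΔF_B = 5.35 ln(495/292) = 5.35 × 0.52780 = 2.8237 W/m².
Difference: 2.2058 − 2.8237 = -0.6179 W/m².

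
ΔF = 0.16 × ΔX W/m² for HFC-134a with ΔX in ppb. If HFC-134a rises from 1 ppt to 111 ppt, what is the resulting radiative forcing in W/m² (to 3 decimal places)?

ΔF = 0.018 W/m²

HFC-134a: Δ = 111 − 1 = 110 ppt = 0.110 ppb; ΔF = 0.16 × 0.110 = 0.0176 W/m².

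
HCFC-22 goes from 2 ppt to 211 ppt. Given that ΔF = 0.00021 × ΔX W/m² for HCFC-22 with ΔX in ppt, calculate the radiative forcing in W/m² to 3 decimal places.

ΔF = 0.044 W/m²

HCFC-22: ΔF = 0.00021 × (211 − 2) = 0.00021 × 209 = 0.0439 W/m².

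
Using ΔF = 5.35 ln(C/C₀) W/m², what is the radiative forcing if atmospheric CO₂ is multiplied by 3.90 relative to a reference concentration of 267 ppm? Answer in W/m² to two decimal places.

Because the forcing depends only on the ratio C/C₀, the initial concentration does not enter.
ΔF = 5.35 × ln(3.90) = 5.35 × 1.36098 = 7.2812 W/m².

ΔF = 7.28 W/m²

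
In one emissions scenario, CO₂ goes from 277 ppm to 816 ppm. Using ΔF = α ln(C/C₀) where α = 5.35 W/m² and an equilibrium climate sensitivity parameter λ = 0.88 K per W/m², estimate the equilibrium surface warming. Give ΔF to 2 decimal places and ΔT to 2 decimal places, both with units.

CO₂: 5.35 × ln(816/277) = 5.35 × ln(2.94585) = 5.35 × 1.08040 = 5.7801 W/m².
ΔT = λ ΔF = 0.88 × 5.78 = 5.0864 K.

ΔF = 5.78 W/m²; ΔT = 5.09 K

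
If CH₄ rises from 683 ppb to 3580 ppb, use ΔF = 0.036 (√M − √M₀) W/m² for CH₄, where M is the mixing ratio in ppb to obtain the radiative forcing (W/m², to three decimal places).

CH₄: 0.036 × (√3580 − √683) = 0.036 × (59.8331 − 26.1343) = 0.036 × 33.6988 = 1.2132 W/m².

ΔF = 1.213 W/m²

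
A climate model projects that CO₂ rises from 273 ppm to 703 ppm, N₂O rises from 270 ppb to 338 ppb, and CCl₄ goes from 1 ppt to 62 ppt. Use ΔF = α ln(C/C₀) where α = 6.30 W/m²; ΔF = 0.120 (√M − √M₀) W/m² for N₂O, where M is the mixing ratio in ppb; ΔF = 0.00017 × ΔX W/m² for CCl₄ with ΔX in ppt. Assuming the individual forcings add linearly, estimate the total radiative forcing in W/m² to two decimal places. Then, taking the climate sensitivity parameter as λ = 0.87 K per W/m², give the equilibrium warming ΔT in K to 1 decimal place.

ΔF = 6.20 W/m²; ΔT = 5.4 K

CO₂: 6.30 × ln(703/273) = 6.30 × ln(2.57509) = 6.30 × 0.94588 = 5.9590 W/m².
N₂O: 0.120 × (√338 − √270) = 0.120 × (18.3848 − 16.4317) = 0.120 × 1.9531 = 0.2344 W/m².
CCl₄: ΔF = 0.00017 × (62 − 1) = 0.00017 × 61 = 0.0104 W/m².
Total ΔF = 5.9590 + 0.2344 + 0.0104 = 6.2038 W/m².
ΔT = λ ΔF = 0.87 × 6.20 = 5.3940 K.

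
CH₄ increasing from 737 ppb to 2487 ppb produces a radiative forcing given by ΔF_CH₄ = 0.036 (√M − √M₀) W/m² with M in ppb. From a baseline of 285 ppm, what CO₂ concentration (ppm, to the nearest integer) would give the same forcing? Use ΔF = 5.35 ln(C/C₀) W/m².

C ≈ 332 ppm

CH₄ forcing: 0.036 × (√2487 − √737) = 0.036 × (49.8698 − 27.1477) = 0.036 × 22.7221 = 0.81800 W/m².
Set 5.35 ln(C/285) = 0.81800: ln(C/285) = 0.81800/5.35 = 0.15290, so C = 285 × e^0.15290 = 285 × 1.16521 = 332.08 ppm.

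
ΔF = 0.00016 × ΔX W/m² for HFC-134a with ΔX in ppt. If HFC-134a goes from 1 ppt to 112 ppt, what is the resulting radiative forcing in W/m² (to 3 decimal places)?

HFC-134a: ΔF = 0.00016 × (112 − 1) = 0.00016 × 111 = 0.0178 W/m².

ΔF = 0.018 W/m²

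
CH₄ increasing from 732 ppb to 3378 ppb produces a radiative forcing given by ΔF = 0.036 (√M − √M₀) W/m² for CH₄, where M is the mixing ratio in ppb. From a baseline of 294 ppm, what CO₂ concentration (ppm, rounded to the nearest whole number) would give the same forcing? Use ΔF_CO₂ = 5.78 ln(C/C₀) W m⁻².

CH₄ forcing: 0.036 × (√3378 − √732) = 0.036 × (58.1206 − 27.0555) = 0.036 × 31.0651 = 1.11834 W/m².
Set 5.78 ln(C/294) = 1.11834: ln(C/294) = 1.11834/5.78 = 0.19348, so C = 294 × e^0.19348 = 294 × 1.21347 = 356.76 ppm.

C ≈ 357 ppm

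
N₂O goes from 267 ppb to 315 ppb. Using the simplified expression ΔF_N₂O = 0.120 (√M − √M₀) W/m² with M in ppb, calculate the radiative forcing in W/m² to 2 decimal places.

N₂O: 0.120 × (√315 − √267) = 0.120 × (17.7482 − 16.3401) = 0.120 × 1.4081 = 0.1690 W/m².

ΔF = 0.17 W/m²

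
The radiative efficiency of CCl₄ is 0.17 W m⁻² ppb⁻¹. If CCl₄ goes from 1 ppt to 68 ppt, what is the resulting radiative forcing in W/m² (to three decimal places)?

CCl₄: Δ = 68 − 1 = 67 ppt = 0.067 ppb; ΔF = 0.17 × 0.067 = 0.0114 W/m².

ΔF = 0.011 W/m²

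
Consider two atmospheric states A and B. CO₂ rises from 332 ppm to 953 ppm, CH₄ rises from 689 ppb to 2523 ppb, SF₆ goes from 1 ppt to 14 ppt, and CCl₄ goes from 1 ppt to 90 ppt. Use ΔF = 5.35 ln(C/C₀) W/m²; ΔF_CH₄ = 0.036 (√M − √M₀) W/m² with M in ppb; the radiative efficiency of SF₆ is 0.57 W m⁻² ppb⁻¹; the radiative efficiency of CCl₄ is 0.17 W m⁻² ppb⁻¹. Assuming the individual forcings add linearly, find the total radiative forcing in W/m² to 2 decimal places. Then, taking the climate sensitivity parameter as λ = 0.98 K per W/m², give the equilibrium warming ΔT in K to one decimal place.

CO₂: 5.35 × ln(953/332) = 5.35 × ln(2.87048) = 5.35 × 1.05448 = 5.6415 W/m².
CH₄: 0.036 × (√2523 − √689) = 0.036 × (50.2295 − 26.2488) = 0.036 × 23.9807 = 0.8633 W/m².
SF₆: Δ = 14 − 1 = 13 ppt = 0.013 ppb; ΔF = 0.57 × 0.013 = 0.0074 W/m².
CCl₄: Δ = 90 − 1 = 89 ppt = 0.089 ppb; ΔF = 0.17 × 0.089 = 0.0151 W/m².
Total ΔF = 5.6415 + 0.8633 + 0.0074 + 0.0151 = 6.5273 W/m².
ΔT = λ ΔF = 0.98 × 6.53 = 6.3994 K.

ΔF = 6.53 W/m²; ΔT = 6.4 K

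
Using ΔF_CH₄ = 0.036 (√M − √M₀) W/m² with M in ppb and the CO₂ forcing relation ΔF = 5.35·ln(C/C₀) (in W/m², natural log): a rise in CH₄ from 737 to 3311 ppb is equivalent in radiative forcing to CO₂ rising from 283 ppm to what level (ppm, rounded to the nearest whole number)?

CH₄ forcing: 0.036 × (√3311 − √737) = 0.036 × (57.5413 − 27.1477) = 0.036 × 30.3936 = 1.09417 W/m².
Set 5.35 ln(C/283) = 1.09417: ln(C/283) = 1.09417/5.35 = 0.20452, so C = 283 × e^0.20452 = 283 × 1.22694 = 347.22 ppm.

C ≈ 347 ppm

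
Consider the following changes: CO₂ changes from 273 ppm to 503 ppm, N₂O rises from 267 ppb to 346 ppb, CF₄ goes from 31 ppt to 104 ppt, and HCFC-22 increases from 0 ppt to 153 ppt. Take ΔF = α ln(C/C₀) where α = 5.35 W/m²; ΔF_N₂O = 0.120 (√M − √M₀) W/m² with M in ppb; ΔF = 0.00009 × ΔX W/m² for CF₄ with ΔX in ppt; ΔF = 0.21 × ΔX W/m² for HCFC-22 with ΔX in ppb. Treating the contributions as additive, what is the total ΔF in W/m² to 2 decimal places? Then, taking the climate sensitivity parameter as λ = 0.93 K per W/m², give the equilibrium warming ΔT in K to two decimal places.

ΔF = 3.58 W/m²; ΔT = 3.33 K

CO₂: 5.35 × ln(503/273) = 5.35 × ln(1.84249) = 5.35 × 0.61112 = 3.2695 W/m².
N₂O: 0.120 × (√346 − √267) = 0.120 × (18.6011 − 16.3401) = 0.120 × 2.2610 = 0.2713 W/m².
CF₄: ΔF = 0.00009 × (104 − 31) = 0.00009 × 73 = 0.0066 W/m².
HCFC-22: Δ = 153 − 0 = 153 ppt = 0.153 ppb; ΔF = 0.21 × 0.153 = 0.0321 W/m².
Total ΔF = 3.2695 + 0.2713 + 0.0066 + 0.0321 = 3.5795 W/m².
ΔT = λ ΔF = 0.93 × 3.58 = 3.3294 K.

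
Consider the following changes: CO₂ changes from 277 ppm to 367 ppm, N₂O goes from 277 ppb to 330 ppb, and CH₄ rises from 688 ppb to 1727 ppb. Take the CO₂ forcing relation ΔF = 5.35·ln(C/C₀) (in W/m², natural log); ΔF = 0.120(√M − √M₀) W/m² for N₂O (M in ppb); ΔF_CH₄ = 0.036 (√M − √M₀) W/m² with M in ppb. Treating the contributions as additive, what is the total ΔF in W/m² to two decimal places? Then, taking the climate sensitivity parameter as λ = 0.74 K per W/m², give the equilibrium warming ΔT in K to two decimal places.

ΔF = 2.24 W/m²; ΔT = 1.66 K

CO₂: 5.35 × ln(367/277) = 5.35 × ln(1.32491) = 5.35 × 0.28134 = 1.5052 W/m².
N₂O: 0.120 × (√330 − √277) = 0.120 × (18.1659 − 16.6433) = 0.120 × 1.5226 = 0.1827 W/m².
CH₄: 0.036 × (√1727 − √688) = 0.036 × (41.5572 − 26.2298) = 0.036 × 15.3274 = 0.5518 W/m².
Total ΔF = 1.5052 + 0.1827 + 0.5518 = 2.2397 W/m².
ΔT = λ ΔF = 0.74 × 2.24 = 1.6576 K.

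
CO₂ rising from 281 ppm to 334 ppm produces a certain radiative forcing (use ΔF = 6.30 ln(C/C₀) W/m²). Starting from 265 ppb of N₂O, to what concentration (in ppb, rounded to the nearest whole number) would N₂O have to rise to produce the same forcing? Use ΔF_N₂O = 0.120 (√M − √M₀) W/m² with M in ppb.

M ≈ 643 ppb

CO₂ forcing: 6.30 × ln(334/281) = 6.30 × 0.172786 = 1.08855 W/m².
Set 0.120(√M − √265) = 1.08855: √M = 1.08855/0.120 + √265 = 9.0713 + 16.2788 = 25.3501.
M = (25.3501)² = 642.63 ppb.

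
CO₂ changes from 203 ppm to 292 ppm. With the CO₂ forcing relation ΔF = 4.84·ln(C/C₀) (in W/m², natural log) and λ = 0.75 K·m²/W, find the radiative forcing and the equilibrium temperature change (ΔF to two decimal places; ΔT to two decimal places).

ΔF = 1.76 W/m²; ΔT = 1.32 K

CO₂: 4.84 × ln(292/203) = 4.84 × ln(1.43842) = 4.84 × 0.36355 = 1.7596 W/m².
ΔT = λ ΔF = 0.75 × 1.76 = 1.3200 K.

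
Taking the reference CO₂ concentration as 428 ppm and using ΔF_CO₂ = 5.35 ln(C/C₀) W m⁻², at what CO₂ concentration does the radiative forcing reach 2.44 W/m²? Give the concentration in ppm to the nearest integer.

Set 5.35 ln(C/428) = 2.44, so ln(C/428) = 2.44/5.35 = 0.45607.
Then C/428 = e^0.45607 = 1.57786, giving C = 428 × 1.57786 = 675.32 ppm.

C ≈ 675 ppm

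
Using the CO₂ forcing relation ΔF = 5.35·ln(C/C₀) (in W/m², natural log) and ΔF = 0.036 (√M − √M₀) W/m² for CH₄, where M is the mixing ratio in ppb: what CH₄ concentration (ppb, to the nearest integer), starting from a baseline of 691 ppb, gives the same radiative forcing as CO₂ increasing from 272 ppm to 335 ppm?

M ≈ 3277 ppb

CO₂ forcing: 5.35 × ln(335/272) = 5.35 × 0.208328 = 1.11455 W/m².
Set 0.036(√M − √691) = 1.11455: √M = 1.11455/0.036 + √691 = 30.9597 + 26.2869 = 57.2466.
M = (57.2466)² = 3277.17 ppb.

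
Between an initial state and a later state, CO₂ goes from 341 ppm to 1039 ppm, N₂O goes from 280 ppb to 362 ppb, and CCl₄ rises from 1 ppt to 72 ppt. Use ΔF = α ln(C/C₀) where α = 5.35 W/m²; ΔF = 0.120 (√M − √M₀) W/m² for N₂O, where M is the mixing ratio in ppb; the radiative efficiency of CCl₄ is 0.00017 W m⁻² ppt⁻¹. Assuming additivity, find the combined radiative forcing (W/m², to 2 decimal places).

CO₂: 5.35 × ln(1039/341) = 5.35 × ln(3.04692) = 5.35 × 1.11413 = 5.9606 W/m².
N₂O: 0.120 × (√362 − √280) = 0.120 × (19.0263 − 16.7332) = 0.120 × 2.2931 = 0.2752 W/m².
CCl₄: ΔF = 0.00017 × (72 − 1) = 0.00017 × 71 = 0.0121 W/m².
Total ΔF = 5.9606 + 0.2752 + 0.0121 = 6.2479 W/m².

ΔF = 6.25 W/m²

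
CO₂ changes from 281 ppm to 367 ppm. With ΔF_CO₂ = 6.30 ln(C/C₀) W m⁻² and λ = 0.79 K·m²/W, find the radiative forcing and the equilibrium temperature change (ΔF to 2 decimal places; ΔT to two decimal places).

CO₂: 6.30 × ln(367/281) = 6.30 × ln(1.30605) = 6.30 × 0.26701 = 1.6822 W/m².
ΔT = λ ΔF = 0.79 × 1.68 = 1.3272 K.

ΔF = 1.68 W/m²; ΔT = 1.33 K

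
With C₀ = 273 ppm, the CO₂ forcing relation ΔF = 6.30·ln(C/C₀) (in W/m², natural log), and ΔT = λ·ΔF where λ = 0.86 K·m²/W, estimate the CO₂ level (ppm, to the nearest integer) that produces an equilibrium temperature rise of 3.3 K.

C ≈ 502 ppm

Required forcing: ΔF = ΔT/λ = 3.3/0.86 = 3.8372 W/m².
Then ln(C/273) = ΔF/6.30 = 3.8372/6.30 = 0.60908.
So C = 273 × e^0.60908 = 273 × 1.83874 = 501.98 ppm.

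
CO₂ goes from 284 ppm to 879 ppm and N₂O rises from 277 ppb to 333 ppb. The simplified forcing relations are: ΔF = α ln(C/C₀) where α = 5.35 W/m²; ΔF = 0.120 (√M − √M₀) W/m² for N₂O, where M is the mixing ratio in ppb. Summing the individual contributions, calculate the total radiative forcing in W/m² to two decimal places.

CO₂: 5.35 × ln(879/284) = 5.35 × ln(3.09507) = 5.35 × 1.12981 = 6.0445 W/m².
N₂O: 0.120 × (√333 − √277) = 0.120 × (18.2483 − 16.6433) = 0.120 × 1.6050 = 0.1926 W/m².
Total ΔF = 6.0445 + 0.1926 = 6.2371 W/m².

ΔF = 6.24 W/m²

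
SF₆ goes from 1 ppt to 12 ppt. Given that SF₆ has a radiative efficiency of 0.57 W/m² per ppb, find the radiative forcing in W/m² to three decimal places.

ΔF = 0.006 W/m²

SF₆: Δ = 12 − 1 = 11 ppt = 0.011 ppb; ΔF = 0.57 × 0.011 = 0.0063 W/m².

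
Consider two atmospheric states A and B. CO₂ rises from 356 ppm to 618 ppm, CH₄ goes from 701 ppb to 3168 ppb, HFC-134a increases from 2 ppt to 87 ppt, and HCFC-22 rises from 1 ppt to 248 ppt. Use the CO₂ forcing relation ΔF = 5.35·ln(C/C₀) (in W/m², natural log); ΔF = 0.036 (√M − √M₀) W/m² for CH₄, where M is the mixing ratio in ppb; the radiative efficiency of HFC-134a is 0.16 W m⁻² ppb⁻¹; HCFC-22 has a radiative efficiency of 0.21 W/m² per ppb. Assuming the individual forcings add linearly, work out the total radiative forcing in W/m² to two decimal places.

CO₂: 5.35 × ln(618/356) = 5.35 × ln(1.73596) = 5.35 × 0.55156 = 2.9508 W/m².
CH₄: 0.036 × (√3168 − √701) = 0.036 × (56.2850 − 26.4764) = 0.036 × 29.8086 = 1.0731 W/m².
HFC-134a: Δ = 87 − 2 = 85 ppt = 0.085 ppb; ΔF = 0.16 × 0.085 = 0.0136 W/m².
HCFC-22: Δ = 248 − 1 = 247 ppt = 0.247 ppb; ΔF = 0.21 × 0.247 = 0.0519 W/m².
Total ΔF = 2.9508 + 1.0731 + 0.0136 + 0.0519 = 4.0894 W/m².

ΔF = 4.09 W/m²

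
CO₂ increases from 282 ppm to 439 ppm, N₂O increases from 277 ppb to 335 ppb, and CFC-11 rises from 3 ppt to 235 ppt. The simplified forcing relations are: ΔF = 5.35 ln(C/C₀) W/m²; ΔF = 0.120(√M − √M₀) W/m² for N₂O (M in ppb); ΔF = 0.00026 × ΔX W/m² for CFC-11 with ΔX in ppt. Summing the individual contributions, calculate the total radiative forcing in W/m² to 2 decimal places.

CO₂: 5.35 × ln(439/282) = 5.35 × ln(1.55674) = 5.35 × 0.44259 = 2.3679 W/m².
N₂O: 0.120 × (√335 − √277) = 0.120 × (18.3030 − 16.6433) = 0.120 × 1.6597 = 0.1992 W/m².
CFC-11: ΔF = 0.00026 × (235 − 3) = 0.00026 × 232 = 0.0603 W/m².
Total ΔF = 2.3679 + 0.1992 + 0.0603 = 2.6274 W/m².

ΔF = 2.63 W/m²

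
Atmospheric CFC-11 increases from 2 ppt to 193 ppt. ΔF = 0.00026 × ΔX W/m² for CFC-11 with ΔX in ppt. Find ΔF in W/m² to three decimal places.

CFC-11: ΔF = 0.00026 × (193 − 2) = 0.00026 × 191 = 0.0497 W/m².

ΔF = 0.050 W/m²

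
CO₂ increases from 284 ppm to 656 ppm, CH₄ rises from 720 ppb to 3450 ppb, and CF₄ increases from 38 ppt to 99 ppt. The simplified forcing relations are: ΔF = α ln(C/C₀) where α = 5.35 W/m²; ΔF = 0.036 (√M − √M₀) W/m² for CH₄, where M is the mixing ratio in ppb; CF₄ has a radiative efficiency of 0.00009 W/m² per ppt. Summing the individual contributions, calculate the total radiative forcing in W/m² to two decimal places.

CO₂: 5.35 × ln(656/284) = 5.35 × ln(2.30986) = 5.35 × 0.83719 = 4.4790 W/m².
CH₄: 0.036 × (√3450 − √720) = 0.036 × (58.7367 − 26.8328) = 0.036 × 31.9039 = 1.1485 W/m².
CF₄: ΔF = 0.00009 × (99 − 38) = 0.00009 × 61 = 0.0055 W/m².
Total ΔF = 4.4790 + 1.1485 + 0.0055 = 5.6330 W/m².

ΔF = 5.63 W/m²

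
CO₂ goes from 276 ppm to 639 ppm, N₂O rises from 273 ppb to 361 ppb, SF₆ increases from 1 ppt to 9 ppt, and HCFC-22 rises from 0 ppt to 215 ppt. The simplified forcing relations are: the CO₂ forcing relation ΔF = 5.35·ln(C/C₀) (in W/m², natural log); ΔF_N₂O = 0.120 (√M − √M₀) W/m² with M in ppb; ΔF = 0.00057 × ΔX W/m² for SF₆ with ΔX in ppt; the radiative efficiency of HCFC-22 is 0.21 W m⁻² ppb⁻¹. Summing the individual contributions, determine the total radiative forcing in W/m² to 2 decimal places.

CO₂: 5.35 × ln(639/276) = 5.35 × ln(2.31522) = 5.35 × 0.83950 = 4.4913 W/m².
N₂O: 0.120 × (√361 − √273) = 0.120 × (19.0000 − 16.5227) = 0.120 × 2.4773 = 0.2973 W/m².
SF₆: ΔF = 0.00057 × (9 − 1) = 0.00057 × 8 = 0.0046 W/m².
HCFC-22: Δ = 215 − 0 = 215 ppt = 0.215 ppb; ΔF = 0.21 × 0.215 = 0.0452 W/m².
Total ΔF = 4.4913 + 0.2973 + 0.0046 + 0.0452 = 4.8384 W/m².

ΔF = 4.84 W/m²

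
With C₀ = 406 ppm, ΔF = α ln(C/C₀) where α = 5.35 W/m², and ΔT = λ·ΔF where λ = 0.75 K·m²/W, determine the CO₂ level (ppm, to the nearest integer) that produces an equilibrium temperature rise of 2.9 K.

C ≈ 836 ppm

Required forcing: ΔF = ΔT/λ = 2.9/0.75 = 3.8667 W/m².
Then ln(C/406) = ΔF/5.35 = 3.8667/5.35 = 0.72275.
So C = 406 × e^0.72275 = 406 × 2.06009 = 836.40 ppm.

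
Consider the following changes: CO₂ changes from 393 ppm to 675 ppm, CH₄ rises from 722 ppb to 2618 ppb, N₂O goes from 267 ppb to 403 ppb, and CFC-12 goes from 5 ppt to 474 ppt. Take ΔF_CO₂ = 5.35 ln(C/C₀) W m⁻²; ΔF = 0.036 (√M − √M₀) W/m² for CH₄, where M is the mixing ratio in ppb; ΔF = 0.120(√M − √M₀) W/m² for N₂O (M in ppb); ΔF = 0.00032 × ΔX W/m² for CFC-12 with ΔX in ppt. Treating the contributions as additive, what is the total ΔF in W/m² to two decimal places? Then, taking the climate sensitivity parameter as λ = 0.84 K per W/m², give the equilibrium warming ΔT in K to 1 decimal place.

CO₂: 5.35 × ln(675/393) = 5.35 × ln(1.71756) = 5.35 × 0.54090 = 2.8938 W/m².
CH₄: 0.036 × (√2618 − √722) = 0.036 × (51.1664 − 26.8701) = 0.036 × 24.2963 = 0.8747 W/m².
N₂O: 0.120 × (√403 − √267) = 0.120 × (20.0749 − 16.3401) = 0.120 × 3.7348 = 0.4482 W/m².
CFC-12: ΔF = 0.00032 × (474 − 5) = 0.00032 × 469 = 0.1501 W/m².
Total ΔF = 2.8938 + 0.8747 + 0.4482 + 0.1501 = 4.3668 W/m².
ΔT = λ ΔF = 0.84 × 4.37 = 3.6708 K.

ΔF = 4.37 W/m²; ΔT = 3.7 K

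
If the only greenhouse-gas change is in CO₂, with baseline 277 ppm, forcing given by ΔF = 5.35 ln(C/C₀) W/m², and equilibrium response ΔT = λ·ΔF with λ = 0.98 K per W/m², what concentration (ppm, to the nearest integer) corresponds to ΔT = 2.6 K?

C ≈ 455 ppm

Required forcing: ΔF = ΔT/λ = 2.6/0.98 = 2.6531 W/m².
Then ln(C/277) = ΔF/5.35 = 2.6531/5.35 = 0.49591.
So C = 277 × e^0.49591 = 277 × 1.64199 = 454.83 ppm.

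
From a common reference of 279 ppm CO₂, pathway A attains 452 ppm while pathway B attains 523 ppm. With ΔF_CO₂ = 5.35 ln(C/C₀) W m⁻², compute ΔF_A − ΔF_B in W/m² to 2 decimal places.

ΔF_A = 5.35 ln(452/279) = 5.35 × 0.48247 = 2.5812 W/m².
ΔF_B = 5.35 ln(523/279) = 5.35 × 0.62837 = 3.3618 W/m².
Difference: 2.5812 − 3.3618 = -0.7806 W/m².

ΔF_A − ΔF_B = -0.78 W/m²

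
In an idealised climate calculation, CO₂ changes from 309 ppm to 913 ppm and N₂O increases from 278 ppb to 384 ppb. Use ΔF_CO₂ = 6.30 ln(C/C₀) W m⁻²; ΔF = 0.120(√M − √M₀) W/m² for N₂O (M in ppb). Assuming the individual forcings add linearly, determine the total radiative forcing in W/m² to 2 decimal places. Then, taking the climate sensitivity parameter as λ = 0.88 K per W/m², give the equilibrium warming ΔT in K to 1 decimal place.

ΔF = 7.18 W/m²; ΔT = 6.3 K

CO₂: 6.30 × ln(913/309) = 6.30 × ln(2.95469) = 6.30 × 1.08339 = 6.8254 W/m².
N₂O: 0.120 × (√384 − √278) = 0.120 × (19.5959 − 16.6733) = 0.120 × 2.9226 = 0.3507 W/m².
Total ΔF = 6.8254 + 0.3507 = 7.1761 W/m².
ΔT = λ ΔF = 0.88 × 7.18 = 6.3184 K.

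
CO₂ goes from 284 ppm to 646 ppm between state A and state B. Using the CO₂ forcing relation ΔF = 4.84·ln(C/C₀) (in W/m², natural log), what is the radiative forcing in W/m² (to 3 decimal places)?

CO₂: 4.84 × ln(646/284) = 4.84 × ln(2.27465) = 4.84 × 0.82183 = 3.9777 W/m².

ΔF = 3.978 W/m²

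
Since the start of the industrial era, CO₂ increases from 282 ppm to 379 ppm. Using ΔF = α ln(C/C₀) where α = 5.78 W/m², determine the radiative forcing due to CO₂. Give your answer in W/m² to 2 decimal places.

ΔF = 1.71 W/m²

CO₂ absorption bands are partially saturated, so forcing scales with the logarithm of the concentration ratio.
CO₂: 5.78 × ln(379/282) = 5.78 × ln(1.34397) = 5.78 × 0.29563 = 1.7087 W/m².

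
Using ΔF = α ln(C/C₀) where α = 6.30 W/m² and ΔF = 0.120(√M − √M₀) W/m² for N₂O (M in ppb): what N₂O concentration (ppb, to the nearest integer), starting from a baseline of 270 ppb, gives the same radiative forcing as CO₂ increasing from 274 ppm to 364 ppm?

M ≈ 982 ppb

CO₂ forcing: 6.30 × ln(364/274) = 6.30 × 0.284026 = 1.78936 W/m².
Set 0.120(√M − √270) = 1.78936: √M = 1.78936/0.120 + √270 = 14.9113 + 16.4317 = 31.3430.
M = (31.3430)² = 982.38 ppb.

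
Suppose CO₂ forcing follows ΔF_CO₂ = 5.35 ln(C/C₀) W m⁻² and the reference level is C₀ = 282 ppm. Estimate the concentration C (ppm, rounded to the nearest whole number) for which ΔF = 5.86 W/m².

Set 5.35 ln(C/282) = 5.86, so ln(C/282) = 5.86/5.35 = 1.09533.
Then C/282 = e^1.09533 = 2.99017, giving C = 282 × 2.99017 = 843.23 ppm.

C ≈ 843 ppm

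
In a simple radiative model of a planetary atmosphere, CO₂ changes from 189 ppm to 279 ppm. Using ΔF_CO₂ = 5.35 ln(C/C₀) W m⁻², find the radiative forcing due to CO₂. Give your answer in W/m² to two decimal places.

CO₂: 5.35 × ln(279/189) = 5.35 × ln(1.47619) = 5.35 × 0.38946 = 2.0836 W/m².

ΔF = 2.08 W/m²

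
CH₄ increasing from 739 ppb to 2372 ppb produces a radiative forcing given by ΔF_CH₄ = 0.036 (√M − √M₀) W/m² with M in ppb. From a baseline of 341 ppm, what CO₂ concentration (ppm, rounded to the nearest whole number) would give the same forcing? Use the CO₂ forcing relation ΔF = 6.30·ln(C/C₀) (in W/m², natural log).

CH₄ forcing: 0.036 × (√2372 − √739) = 0.036 × (48.7032 − 27.1846) = 0.036 × 21.5186 = 0.77467 W/m².
Set 6.30 ln(C/341) = 0.77467: ln(C/341) = 0.77467/6.30 = 0.12296, so C = 341 × e^0.12296 = 341 × 1.13084 = 385.62 ppm.

C ≈ 386 ppm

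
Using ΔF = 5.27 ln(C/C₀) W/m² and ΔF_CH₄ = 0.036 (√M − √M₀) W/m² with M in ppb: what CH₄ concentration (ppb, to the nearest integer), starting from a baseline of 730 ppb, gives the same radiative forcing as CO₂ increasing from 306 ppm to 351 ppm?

CO₂ forcing: 5.27 × ln(351/306) = 5.27 × 0.137201 = 0.72305 W/m².
Set 0.036(√M − √730) = 0.72305: √M = 0.72305/0.036 + √730 = 20.0847 + 27.0185 = 47.1032.
M = (47.1032)² = 2218.71 ppb.

M ≈ 2219 ppb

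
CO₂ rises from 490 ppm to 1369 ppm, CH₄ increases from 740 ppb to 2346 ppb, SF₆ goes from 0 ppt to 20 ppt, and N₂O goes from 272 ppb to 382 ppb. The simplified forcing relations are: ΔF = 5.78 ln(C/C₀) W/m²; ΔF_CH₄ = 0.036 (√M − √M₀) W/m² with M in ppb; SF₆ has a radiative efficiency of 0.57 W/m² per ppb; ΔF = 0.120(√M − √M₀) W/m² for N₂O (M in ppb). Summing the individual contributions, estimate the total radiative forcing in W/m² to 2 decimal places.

ΔF = 7.08 W/m²

CO₂: 5.78 × ln(1369/490) = 5.78 × ln(2.79388) = 5.78 × 1.02743 = 5.9385 W/m².
CH₄: 0.036 × (√2346 − √740) = 0.036 × (48.4355 − 27.2029) = 0.036 × 21.2326 = 0.7644 W/m².
SF₆: Δ = 20 − 0 = 20 ppt = 0.020 ppb; ΔF = 0.57 × 0.020 = 0.0114 W/m².
N₂O: 0.120 × (√382 − √272) = 0.120 × (19.5448 − 16.4924) = 0.120 × 3.0524 = 0.3663 W/m².
Total ΔF = 5.9385 + 0.7644 + 0.0114 + 0.3663 = 7.0806 W/m².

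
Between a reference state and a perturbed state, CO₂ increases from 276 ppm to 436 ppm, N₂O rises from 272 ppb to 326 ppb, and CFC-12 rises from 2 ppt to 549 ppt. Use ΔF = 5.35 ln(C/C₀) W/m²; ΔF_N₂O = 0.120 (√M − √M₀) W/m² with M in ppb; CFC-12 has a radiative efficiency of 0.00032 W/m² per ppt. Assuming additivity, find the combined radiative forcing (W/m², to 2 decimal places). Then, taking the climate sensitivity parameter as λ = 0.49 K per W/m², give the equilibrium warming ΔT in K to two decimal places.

ΔF = 2.81 W/m²; ΔT = 1.38 K

CO₂: 5.35 × ln(436/276) = 5.35 × ln(1.57971) = 5.35 × 0.45724 = 2.4462 W/m².
N₂O: 0.120 × (√326 − √272) = 0.120 × (18.0555 − 16.4924) = 0.120 × 1.5631 = 0.1876 W/m².
CFC-12: ΔF = 0.00032 × (549 − 2) = 0.00032 × 547 = 0.1750 W/m².
Total ΔF = 2.4462 + 0.1876 + 0.1750 = 2.8088 W/m².
ΔT = λ ΔF = 0.49 × 2.81 = 1.3769 K.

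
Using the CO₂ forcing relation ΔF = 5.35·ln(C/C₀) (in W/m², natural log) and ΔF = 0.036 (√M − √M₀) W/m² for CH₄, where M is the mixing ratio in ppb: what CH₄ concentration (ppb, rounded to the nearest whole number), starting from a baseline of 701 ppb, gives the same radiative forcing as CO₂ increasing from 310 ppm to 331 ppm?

M ≈ 1312 ppb

CO₂ forcing: 5.35 × ln(331/310) = 5.35 × 0.065546 = 0.35067 W/m².
Set 0.036(√M − √701) = 0.35067: √M = 0.35067/0.036 + √701 = 9.7408 + 26.4764 = 36.2172.
M = (36.2172)² = 1311.69 ppb.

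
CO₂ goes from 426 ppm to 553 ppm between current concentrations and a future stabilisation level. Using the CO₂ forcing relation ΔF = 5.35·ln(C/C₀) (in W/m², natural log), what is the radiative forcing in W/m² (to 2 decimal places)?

ΔF = 1.40 W/m²

CO₂: 5.35 × ln(553/426) = 5.35 × ln(1.29812) = 5.35 × 0.26092 = 1.3959 W/m².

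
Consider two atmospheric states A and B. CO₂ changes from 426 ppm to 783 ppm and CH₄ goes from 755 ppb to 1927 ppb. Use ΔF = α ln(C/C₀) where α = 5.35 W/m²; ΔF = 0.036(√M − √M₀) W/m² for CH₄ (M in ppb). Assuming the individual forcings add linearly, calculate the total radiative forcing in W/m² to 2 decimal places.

CO₂: 5.35 × ln(783/426) = 5.35 × ln(1.83803) = 5.35 × 0.60869 = 3.2565 W/m².
CH₄: 0.036 × (√1927 − √755) = 0.036 × (43.8976 − 27.4773) = 0.036 × 16.4203 = 0.5911 W/m².
Total ΔF = 3.2565 + 0.5911 = 3.8476 W/m².

ΔF = 3.85 W/m²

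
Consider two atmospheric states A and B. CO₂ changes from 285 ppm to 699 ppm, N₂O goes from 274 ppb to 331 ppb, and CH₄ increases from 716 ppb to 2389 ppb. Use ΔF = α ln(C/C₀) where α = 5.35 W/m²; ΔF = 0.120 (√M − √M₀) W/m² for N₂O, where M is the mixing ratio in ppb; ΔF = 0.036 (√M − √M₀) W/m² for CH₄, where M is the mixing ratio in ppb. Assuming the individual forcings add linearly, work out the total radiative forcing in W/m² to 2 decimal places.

CO₂: 5.35 × ln(699/285) = 5.35 × ln(2.45263) = 5.35 × 0.89716 = 4.7998 W/m².
N₂O: 0.120 × (√331 − √274) = 0.120 × (18.1934 − 16.5529) = 0.120 × 1.6405 = 0.1969 W/m².
CH₄: 0.036 × (√2389 − √716) = 0.036 × (48.8774 − 26.7582) = 0.036 × 22.1192 = 0.7963 W/m².
Total ΔF = 4.7998 + 0.1969 + 0.7963 = 5.7930 W/m².

ΔF = 5.79 W/m²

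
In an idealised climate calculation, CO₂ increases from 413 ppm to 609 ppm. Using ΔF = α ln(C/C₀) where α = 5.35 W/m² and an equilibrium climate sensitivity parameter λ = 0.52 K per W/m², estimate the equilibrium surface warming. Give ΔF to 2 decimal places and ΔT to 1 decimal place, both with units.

ΔF = 2.08 W/m²; ΔT = 1.1 K

CO₂: 5.35 × ln(609/413) = 5.35 × ln(1.47458) = 5.35 × 0.38837 = 2.0778 W/m².
ΔT = λ ΔF = 0.52 × 2.08 = 1.0816 K.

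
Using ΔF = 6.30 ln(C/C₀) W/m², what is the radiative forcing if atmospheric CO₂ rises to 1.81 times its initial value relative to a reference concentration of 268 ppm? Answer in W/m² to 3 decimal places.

Because the forcing depends only on the ratio C/C₀, the initial concentration does not enter.
ΔF = 6.30 × ln(1.81) = 6.30 × 0.59333 = 3.7380 W/m².

ΔF = 3.738 W/m²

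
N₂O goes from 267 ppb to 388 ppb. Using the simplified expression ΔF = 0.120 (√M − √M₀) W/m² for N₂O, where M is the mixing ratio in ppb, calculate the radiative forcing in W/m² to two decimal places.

N₂O: 0.120 × (√388 − √267) = 0.120 × (19.6977 − 16.3401) = 0.120 × 3.3576 = 0.4029 W/m².

ΔF = 0.40 W/m²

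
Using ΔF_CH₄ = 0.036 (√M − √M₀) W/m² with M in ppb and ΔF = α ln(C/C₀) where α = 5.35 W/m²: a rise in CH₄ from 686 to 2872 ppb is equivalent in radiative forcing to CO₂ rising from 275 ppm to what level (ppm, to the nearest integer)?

CH₄ forcing: 0.036 × (√2872 − √686) = 0.036 × (53.5910 − 26.1916) = 0.036 × 27.3994 = 0.98638 W/m².
Set 5.35 ln(C/275) = 0.98638: ln(C/275) = 0.98638/5.35 = 0.18437, so C = 275 × e^0.18437 = 275 × 1.20246 = 330.68 ppm.

C ≈ 331 ppm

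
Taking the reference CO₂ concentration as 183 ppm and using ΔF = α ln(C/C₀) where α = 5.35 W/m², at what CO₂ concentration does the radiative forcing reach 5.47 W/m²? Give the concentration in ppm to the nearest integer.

Set 5.35 ln(C/183) = 5.47, so ln(C/183) = 5.47/5.35 = 1.02243.
Then C/183 = e^1.02243 = 2.77994, giving C = 183 × 2.77994 = 508.73 ppm.

C ≈ 509 ppm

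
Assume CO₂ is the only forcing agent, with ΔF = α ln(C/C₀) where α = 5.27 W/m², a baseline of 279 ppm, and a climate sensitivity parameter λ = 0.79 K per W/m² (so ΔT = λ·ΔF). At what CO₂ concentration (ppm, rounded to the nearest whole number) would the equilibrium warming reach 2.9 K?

C ≈ 560 ppm

Required forcing: ΔF = ΔT/λ = 2.9/0.79 = 3.6709 W/m².
Then ln(C/279) = ΔF/5.27 = 3.6709/5.27 = 0.69657.
So C = 279 × e^0.69657 = 279 × 2.00686 = 559.91 ppm.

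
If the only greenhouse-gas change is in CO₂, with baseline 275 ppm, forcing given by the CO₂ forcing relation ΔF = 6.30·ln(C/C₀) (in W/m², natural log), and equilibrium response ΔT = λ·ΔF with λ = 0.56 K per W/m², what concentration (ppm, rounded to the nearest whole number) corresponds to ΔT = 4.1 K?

Required forcing: ΔF = ΔT/λ = 4.1/0.56 = 7.3214 W/m².
Then ln(C/275) = ΔF/6.30 = 7.3214/6.30 = 1.16213.
So C = 275 × e^1.16213 = 275 × 3.19674 = 879.10 ppm.

C ≈ 879 ppm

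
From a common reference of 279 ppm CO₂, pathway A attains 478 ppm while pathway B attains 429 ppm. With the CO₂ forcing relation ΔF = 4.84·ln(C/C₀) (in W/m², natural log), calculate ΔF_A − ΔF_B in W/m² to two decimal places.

ΔF_A − ΔF_B = 0.52 W/m²

ΔF_A = 4.84 ln(478/279) = 4.84 × 0.53840 = 2.6059 W/m².
ΔF_B = 4.84 ln(429/279) = 4.84 × 0.43025 = 2.0824 W/m².
Difference: 2.6059 − 2.0824 = 0.5235 W/m².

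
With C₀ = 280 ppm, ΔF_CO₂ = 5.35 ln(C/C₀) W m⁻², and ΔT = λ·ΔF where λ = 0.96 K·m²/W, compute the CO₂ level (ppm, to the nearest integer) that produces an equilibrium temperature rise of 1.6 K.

Required forcing: ΔF = ΔT/λ = 1.6/0.96 = 1.6667 W/m².
Then ln(C/280) = ΔF/5.35 = 1.6667/5.35 = 0.31153.
So C = 280 × e^0.31153 = 280 × 1.36551 = 382.34 ppm.

C ≈ 382 ppm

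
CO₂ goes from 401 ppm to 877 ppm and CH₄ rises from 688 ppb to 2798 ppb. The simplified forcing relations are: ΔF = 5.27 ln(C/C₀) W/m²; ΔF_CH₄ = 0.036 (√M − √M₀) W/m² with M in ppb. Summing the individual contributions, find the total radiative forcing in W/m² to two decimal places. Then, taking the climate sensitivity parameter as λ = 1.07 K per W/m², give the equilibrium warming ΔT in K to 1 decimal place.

CO₂: 5.27 × ln(877/401) = 5.27 × ln(2.18703) = 5.27 × 0.78254 = 4.1240 W/m².
CH₄: 0.036 × (√2798 − √688) = 0.036 × (52.8961 − 26.2298) = 0.036 × 26.6663 = 0.9600 W/m².
Total ΔF = 4.1240 + 0.9600 = 5.0840 W/m².
ΔT = λ ΔF = 1.07 × 5.08 = 5.4356 K.

ΔF = 5.08 W/m²; ΔT = 5.4 K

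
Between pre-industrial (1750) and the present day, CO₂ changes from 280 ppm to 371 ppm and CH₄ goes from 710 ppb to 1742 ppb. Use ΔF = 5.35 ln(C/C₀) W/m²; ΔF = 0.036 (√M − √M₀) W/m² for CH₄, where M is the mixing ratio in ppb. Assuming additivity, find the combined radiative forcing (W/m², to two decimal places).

ΔF = 2.05 W/m²

CO₂: 5.35 × ln(371/280) = 5.35 × ln(1.32500) = 5.35 × 0.28141 = 1.5055 W/m².
CH₄: 0.036 × (√1742 − √710) = 0.036 × (41.7373 − 26.6458) = 0.036 × 15.0915 = 0.5433 W/m².
Total ΔF = 1.5055 + 0.5433 = 2.0488 W/m².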